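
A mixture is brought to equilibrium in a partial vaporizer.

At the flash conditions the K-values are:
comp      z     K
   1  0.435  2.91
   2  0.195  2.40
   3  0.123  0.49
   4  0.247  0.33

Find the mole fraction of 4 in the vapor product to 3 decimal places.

Rachford–Rice: g(β) = Σ zᵢ(Kᵢ−1)/(1+β(Kᵢ−1)) = 0.
Feasibility: ΣzᵢKᵢ = 1.876, Σzᵢ/Kᵢ = 1.230 — both > 1, two phases present.
Newton–Raphson from β = 0.5:
  β = 0.500: g = 0.2525, g' = -0.856 → β = 0.795
  β = 0.795: g = -0.0006, g' = -0.934 → β = 0.794
Converged at β = 0.794.
Compositions from xᵢ = zᵢ/(1+β(Kᵢ−1)), yᵢ = Kᵢxᵢ:
  1: x = 0.173, y = 0.503
  2: x = 0.092, y = 0.222
  3: x = 0.207, y = 0.101
  4: x = 0.528, y = 0.174

y_4 = 0.174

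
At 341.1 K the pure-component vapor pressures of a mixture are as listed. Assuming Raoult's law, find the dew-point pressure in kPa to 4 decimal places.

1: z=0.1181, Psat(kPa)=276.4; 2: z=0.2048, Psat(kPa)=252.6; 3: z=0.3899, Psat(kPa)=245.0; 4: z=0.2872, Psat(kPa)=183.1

At the dew point ψ → 1, so Σzᵢ/Kᵢ = 1 with Kᵢ = Pᵢˢᵃᵗ/P ⇒ 1/P = Σzᵢ/Pᵢˢᵃᵗ.
1/P = 0.1181/276.4 + 0.2048/252.6 + 0.3899/245.0 + 0.2872/183.1 = 0.0043980 ⇒ P = 227.3752 kPa

Pdew = 227.3752 kPa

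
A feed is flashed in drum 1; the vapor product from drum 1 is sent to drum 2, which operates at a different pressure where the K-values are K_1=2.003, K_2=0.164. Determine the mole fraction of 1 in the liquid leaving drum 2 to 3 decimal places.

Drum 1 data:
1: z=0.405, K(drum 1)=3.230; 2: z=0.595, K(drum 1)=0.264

Drum 1:
Let ψ₁ = V/F and solve Σ zᵢ(Kᵢ−1)/(1+ψ₁(Kᵢ−1)) = 0.
Check two-phase: ΣzᵢKᵢ = 1.465 > 1 and Σzᵢ/Kᵢ = 2.379 > 1, so g(0) = 0.465 > 0 and g(1) = -1.379 < 0.
Newton iteration, ψ₁⁰ = 0.61:
  ψ₁ = 0.610: g = -0.4121, g' = -1.423 → ψ₁ = 0.320
  ψ₁ = 0.320: g = -0.0463, g' = -1.237 → ψ₁ = 0.283
Converged at ψ₁ = 0.283.
Drum-1 compositions:
  1: x = 0.248, y = 0.802
  2: x = 0.752, y = 0.198
Drum-2 feed = drum-1 vapor: z₂ = (0.8015, 0.1985).
Drum 2:
Binary case is linear: z₁(K₁−1)(1+ψ₂(K₂−1)) + z₂(K₂−1)(1+ψ₂(K₁−1)) = 0
⇒ ψ₂ = [z₁(K₁−1)+z₂(K₂−1)] / [−(K₁−1)(K₂−1)] = 0.6380/0.8385 = 0.761
  1: x = 0.455, y = 0.911
  2: x = 0.545, y = 0.089

x_1 (drum 2) = 0.455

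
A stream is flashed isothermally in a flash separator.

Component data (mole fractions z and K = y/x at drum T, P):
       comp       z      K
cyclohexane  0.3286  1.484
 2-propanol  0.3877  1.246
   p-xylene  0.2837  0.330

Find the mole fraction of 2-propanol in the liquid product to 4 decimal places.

Material balance + equilibrium reduce to Σ zᵢ(Kᵢ−1)/(1+ψ(Kᵢ−1)) = 0.
Feasibility: ΣzᵢKᵢ = 1.0643, Σzᵢ/Kᵢ = 1.3923 — both > 1, two phases present.
Iterate (Newton) starting at ψ = 0.5:
  ψ = 0.5000: g = -0.07285, g' = -0.3565 → ψ = 0.2956
  ψ = 0.2956: g = -0.00899, g' = -0.2773 → ψ = 0.2632
  ψ = 0.2632: g = -0.00014, g' = -0.2690 → ψ = 0.2627
Converged at ψ = 0.2627.
Compositions from xᵢ = zᵢ/(1+ψ(Kᵢ−1)), yᵢ = Kᵢxᵢ:
  cyclohexane: x = 0.2915, y = 0.4326
  2-propanol: x = 0.3642, y = 0.4537
  p-xylene: x = 0.3443, y = 0.1136

x_2-propanol = 0.3642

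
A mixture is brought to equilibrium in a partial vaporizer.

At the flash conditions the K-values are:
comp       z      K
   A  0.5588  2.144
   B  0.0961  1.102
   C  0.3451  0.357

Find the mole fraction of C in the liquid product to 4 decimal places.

Material balance + equilibrium reduce to Σ zᵢ(Kᵢ−1)/(1+V/F(Kᵢ−1)) = 0.
g(0) = ΣzᵢKᵢ − 1 = 0.4272 and g(1) = 1 − Σzᵢ/Kᵢ = -0.3145, so a root lies in (0, 1).
Iterate (Newton) starting at V/F = 0.64:
  V/F = 0.6400: g = 0.00119, g' = -0.6566 → V/F = 0.6418
Converged at V/F = 0.6418.
Compositions from xᵢ = zᵢ/(1+V/F(Kᵢ−1)), yᵢ = Kᵢxᵢ:
  A: x = 0.3222, y = 0.6908
  B: x = 0.0902, y = 0.0994
  C: x = 0.5876, y = 0.2098

x_C = 0.5876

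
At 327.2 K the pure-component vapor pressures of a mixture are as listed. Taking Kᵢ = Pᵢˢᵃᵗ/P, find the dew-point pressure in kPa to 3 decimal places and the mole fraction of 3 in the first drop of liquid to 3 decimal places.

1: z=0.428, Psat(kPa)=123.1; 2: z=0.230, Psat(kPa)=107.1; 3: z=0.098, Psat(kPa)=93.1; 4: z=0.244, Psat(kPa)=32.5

Pdew = 70.499 kPa, x_3 = 0.074

At the dew point ψ → 1, so Σzᵢ/Kᵢ = 1 with Kᵢ = Pᵢˢᵃᵗ/P ⇒ 1/P = Σzᵢ/Pᵢˢᵃᵗ.
1/P = 0.428/123.1 + 0.230/107.1 + 0.098/93.1 + 0.244/32.5 = 0.014185 ⇒ P = 70.499 kPa
xᵢ = zᵢP/Pᵢˢᵃᵗ ⇒ x_3 = 0.098·70.499/93.1 = 0.074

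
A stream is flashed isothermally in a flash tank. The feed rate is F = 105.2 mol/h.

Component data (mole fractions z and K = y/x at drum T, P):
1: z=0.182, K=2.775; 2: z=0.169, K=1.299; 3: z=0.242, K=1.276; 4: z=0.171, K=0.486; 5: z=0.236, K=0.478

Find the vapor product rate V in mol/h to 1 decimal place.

Material balance + equilibrium reduce to Σ zᵢ(Kᵢ−1)/(1+β(Kᵢ−1)) = 0.
Check two-phase: ΣzᵢKᵢ = 1.229 > 1 and Σzᵢ/Kᵢ = 1.231 > 1, so g(0) = 0.229 > 0 and g(1) = -0.231 < 0.
Newton iteration, β⁰ = 0.5:
  β = 0.500: g = -0.0112, g' = -0.386 → β = 0.471
Converged at β = 0.471.
Then V = β·F = 0.4711·105.2 = 49.6 mol/h and L = F − V = 55.6 mol/h.

V = 49.6 mol/h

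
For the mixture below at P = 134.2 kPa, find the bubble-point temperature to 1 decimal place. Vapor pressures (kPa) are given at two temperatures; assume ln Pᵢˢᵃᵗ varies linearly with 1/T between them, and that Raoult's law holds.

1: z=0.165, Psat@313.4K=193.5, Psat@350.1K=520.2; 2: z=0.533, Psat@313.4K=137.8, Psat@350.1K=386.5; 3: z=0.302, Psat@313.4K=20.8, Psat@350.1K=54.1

Bubble-point temperature: ΣzᵢPᵢˢᵃᵗ(T) = P. Interpolate ln Pᵢˢᵃᵗ = aᵢ + bᵢ/T.
  T = 313.4 K: ΣzᵢPᵢˢᵃᵗ = 111.66 kPa
  T = 350.1 K: ΣzᵢPᵢˢᵃᵗ = 308.18 kPa
  T = 331.8 K: ΣzᵢPᵢˢᵃᵗ = 191.03 kPa
  T = 322.6 K: ΣzᵢPᵢˢᵃᵗ = 147.17 kPa
  T = 318.0 K: ΣzᵢPᵢˢᵃᵗ = 128.44 kPa
  T = 320.3 K: ΣzᵢPᵢˢᵃᵗ = 137.55 kPa
Interpolating between 318.0 K and 320.3 K gives T ≈ 319.5 K.

T = 319.5 K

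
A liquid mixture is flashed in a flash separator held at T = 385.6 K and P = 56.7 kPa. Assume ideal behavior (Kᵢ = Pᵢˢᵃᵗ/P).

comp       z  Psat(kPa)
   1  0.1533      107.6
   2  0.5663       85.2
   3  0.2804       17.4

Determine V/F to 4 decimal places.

V/F = 0.5521

Raoult's law: Kᵢ = Pᵢˢᵃᵗ/P = Pᵢˢᵃᵗ/56.7.
  K_1 = 107.6/56.7 = 1.897707, K_2 = 85.2/56.7 = 1.502646, K_3 = 17.4/56.7 = 0.306878
Material balance + equilibrium reduce to Σ zᵢ(Kᵢ−1)/(1+V/F(Kᵢ−1)) = 0.
Check two-phase: ΣzᵢKᵢ = 1.2279 > 1 and Σzᵢ/Kᵢ = 1.3714 > 1, so g(0) = 0.2279 > 0 and g(1) = -0.3714 < 0.
Newton–Raphson from V/F = 0.5:
  V/F = 0.5000: g = 0.02503, g' = -0.4657 → V/F = 0.5538
  V/F = 0.5538: g = -0.00082, g' = -0.4975 → V/F = 0.5521
Converged at V/F = 0.5521.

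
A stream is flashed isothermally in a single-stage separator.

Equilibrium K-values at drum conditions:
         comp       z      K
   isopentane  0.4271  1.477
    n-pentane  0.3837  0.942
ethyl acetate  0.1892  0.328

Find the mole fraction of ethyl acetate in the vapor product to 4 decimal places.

Let ψ = V/F and solve Σ zᵢ(Kᵢ−1)/(1+ψ(Kᵢ−1)) = 0.
Check two-phase: ΣzᵢKᵢ = 1.0543 > 1 and Σzᵢ/Kᵢ = 1.2733 > 1, so g(0) = 0.0543 > 0 and g(1) = -0.2733 < 0.
Iterate (Newton) starting at ψ = 0.3:
  ψ = 0.3000: g = -0.00367, g' = -0.2097 → ψ = 0.2825
  ψ = 0.2825: g = -0.00002, g' = -0.2070 → ψ = 0.2824
Converged at ψ = 0.2824.
Compositions from xᵢ = zᵢ/(1+ψ(Kᵢ−1)), yᵢ = Kᵢxᵢ:
  isopentane: x = 0.3764, y = 0.5559
  n-pentane: x = 0.3901, y = 0.3675
  ethyl acetate: x = 0.2335, y = 0.0766

y_ethyl acetate = 0.0766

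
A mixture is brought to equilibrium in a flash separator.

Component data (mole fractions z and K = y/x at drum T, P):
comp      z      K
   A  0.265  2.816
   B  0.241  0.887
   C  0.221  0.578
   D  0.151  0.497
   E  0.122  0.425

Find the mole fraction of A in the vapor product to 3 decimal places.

y_A = 0.481

Rachford–Rice: g(β) = Σ zᵢ(Kᵢ−1)/(1+β(Kᵢ−1)) = 0.
Feasibility: ΣzᵢKᵢ = 1.215, Σzᵢ/Kᵢ = 1.339 — both > 1, two phases present.
Newton iteration, β⁰ = 0.5:
  β = 0.500: g = -0.0948, g' = -0.454 → β = 0.291
  β = 0.291: g = 0.0069, g' = -0.539 → β = 0.304
Converged at β = 0.304.
Compositions from xᵢ = zᵢ/(1+β(Kᵢ−1)), yᵢ = Kᵢxᵢ:
  A: x = 0.171, y = 0.481
  B: x = 0.250, y = 0.221
  C: x = 0.254, y = 0.147
  D: x = 0.178, y = 0.089
  E: x = 0.148, y = 0.063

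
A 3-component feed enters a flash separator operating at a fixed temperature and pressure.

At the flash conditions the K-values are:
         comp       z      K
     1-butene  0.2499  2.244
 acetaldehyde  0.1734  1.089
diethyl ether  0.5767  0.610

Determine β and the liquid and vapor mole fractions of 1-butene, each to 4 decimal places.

β = 0.2591, x_1-butene = 0.1890, y_1-butene = 0.4241

Rachford–Rice: g(β) = Σ zᵢ(Kᵢ−1)/(1+β(Kᵢ−1)) = 0.
Check two-phase: ΣzᵢKᵢ = 1.1014 > 1 and Σzᵢ/Kᵢ = 1.2160 > 1, so g(0) = 0.1014 > 0 and g(1) = -0.2160 < 0.
Newton iteration, β⁰ = 0.5:
  β = 0.5000: g = -0.07296, g' = -0.2836 → β = 0.2428
  β = 0.2428: g = 0.00544, g' = -0.3365 → β = 0.2589
  β = 0.2589: g = 0.00004, g' = -0.3311 → β = 0.2591
Converged at β = 0.2591.
Compositions from xᵢ = zᵢ/(1+β(Kᵢ−1)), yᵢ = Kᵢxᵢ:
  1-butene: x = 0.1890, y = 0.4241
  acetaldehyde: x = 0.1695, y = 0.1846
  diethyl ether: x = 0.6415, y = 0.3913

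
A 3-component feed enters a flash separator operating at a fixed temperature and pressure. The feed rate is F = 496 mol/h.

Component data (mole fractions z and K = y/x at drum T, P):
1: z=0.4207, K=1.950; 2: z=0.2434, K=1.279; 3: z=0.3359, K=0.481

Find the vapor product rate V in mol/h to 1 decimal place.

V = 377.3 mol/h

Rachford–Rice: g(V/F) = Σ zᵢ(Kᵢ−1)/(1+V/F(Kᵢ−1)) = 0.
Feasibility: ΣzᵢKᵢ = 1.2932, Σzᵢ/Kᵢ = 1.1044 — both > 1, two phases present.
Newton iteration, V/F⁰ = 0.41:
  V/F = 0.4100: g = 0.12711, g' = -0.3579 → V/F = 0.7652
  V/F = 0.7652: g = -0.00177, g' = -0.3891 → V/F = 0.7606
Converged at V/F = 0.7606.
Then V = V/F·F = 0.7606·496 = 377.3 mol/h and L = F − V = 118.7 mol/h.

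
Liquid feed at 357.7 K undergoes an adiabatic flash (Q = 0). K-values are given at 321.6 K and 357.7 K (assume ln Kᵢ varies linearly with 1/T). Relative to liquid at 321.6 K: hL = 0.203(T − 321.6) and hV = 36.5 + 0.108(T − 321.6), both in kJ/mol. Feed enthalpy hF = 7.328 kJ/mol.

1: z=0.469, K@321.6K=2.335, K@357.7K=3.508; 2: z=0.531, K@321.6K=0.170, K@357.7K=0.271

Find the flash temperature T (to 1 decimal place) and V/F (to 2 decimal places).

T = 323.8 K, V/F = 0.19

Adiabatic flash: solve Rachford–Rice at each trial T, then check hF = ψ·hV(T) + (1−ψ)·hL(T).
  T = 321.6 K: K = (2.335, 0.170), RR gives ψ = 0.167, H_out = 6.107 kJ/mol
  T = 357.7 K: K = (3.508, 0.271), RR gives ψ = 0.432, H_out = 21.602 kJ/mol
  T = 339.6 K: K = (2.892, 0.217), RR gives ψ = 0.318, H_out = 14.731 kJ/mol
  T = 330.6 K: K = (2.606, 0.193), RR gives ψ = 0.250, H_out = 10.751 kJ/mol
  T = 326.1 K: K = (2.469, 0.181), RR gives ψ = 0.211, H_out = 8.533 kJ/mol
  T = 323.9 K: K = (2.403, 0.176), RR gives ψ = 0.190, H_out = 7.376 kJ/mol
Linear interpolation between T = 321.6 (H_out = 6.107) and T = 323.9 (H_out = 7.376) on hF = 7.328 gives T ≈ 323.8 K, at which ψ = 0.19.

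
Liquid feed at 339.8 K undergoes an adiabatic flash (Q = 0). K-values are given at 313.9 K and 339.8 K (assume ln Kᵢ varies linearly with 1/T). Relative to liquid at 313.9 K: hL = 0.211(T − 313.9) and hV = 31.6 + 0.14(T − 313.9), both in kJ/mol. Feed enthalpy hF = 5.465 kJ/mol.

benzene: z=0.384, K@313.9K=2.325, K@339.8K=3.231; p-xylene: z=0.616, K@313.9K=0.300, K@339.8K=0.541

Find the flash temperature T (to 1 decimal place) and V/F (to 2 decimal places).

T = 317.8 K, V/F = 0.15

Adiabatic flash: solve Rachford–Rice at each trial T, then check hF = ψ·hV(T) + (1−ψ)·hL(T).
  T = 313.9 K: K = (2.325, 0.300), RR gives ψ = 0.084, H_out = 2.644 kJ/mol
  T = 339.8 K: K = (3.231, 0.541), RR gives ψ = 0.560, H_out = 22.146 kJ/mol
  T = 326.9 K: K = (2.760, 0.408), RR gives ψ = 0.299, H_out = 11.910 kJ/mol
  T = 320.4 K: K = (2.538, 0.351), RR gives ψ = 0.191, H_out = 7.322 kJ/mol
  T = 317.1 K: K = (2.429, 0.324), RR gives ψ = 0.137, H_out = 4.978 kJ/mol
  T = 318.8 K: K = (2.485, 0.338), RR gives ψ = 0.165, H_out = 6.191 kJ/mol
Linear interpolation between T = 317.1 (H_out = 4.978) and T = 318.8 (H_out = 6.191) on hF = 5.465 gives T ≈ 317.8 K, at which ψ = 0.15.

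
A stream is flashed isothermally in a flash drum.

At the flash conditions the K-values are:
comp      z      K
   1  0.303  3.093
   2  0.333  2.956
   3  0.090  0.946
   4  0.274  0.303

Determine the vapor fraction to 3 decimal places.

ψ = 0.849

Iterate (Newton) starting at ψ = 0.5:
  ψ = 0.500: g = 0.3411, g' = -0.956 → ψ = 0.857
  ψ = 0.857: g = -0.0085, g' = -1.168 → ψ = 0.849
Converged at ψ = 0.849.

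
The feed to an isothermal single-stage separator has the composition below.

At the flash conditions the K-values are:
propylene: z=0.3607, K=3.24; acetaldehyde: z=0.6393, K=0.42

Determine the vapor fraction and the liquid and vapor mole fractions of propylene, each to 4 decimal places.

Rachford–Rice: g(ψ) = Σ zᵢ(Kᵢ−1)/(1+ψ(Kᵢ−1)) = 0.
Check two-phase: ΣzᵢKᵢ = 1.4372 > 1 and Σzᵢ/Kᵢ = 1.6335 > 1, so g(0) = 0.4372 > 0 and g(1) = -0.6335 < 0.
Newton iteration, ψ⁰ = 0.5:
  ψ = 0.5000: g = -0.14113, g' = -0.8293 → ψ = 0.3298
  ψ = 0.3298: g = 0.00616, g' = -0.9274 → ψ = 0.3365
Converged at ψ = 0.3365.
Compositions from xᵢ = zᵢ/(1+ψ(Kᵢ−1)), yᵢ = Kᵢxᵢ:
  propylene: x = 0.2057, y = 0.6664
  acetaldehyde: x = 0.7943, y = 0.3336

ψ = 0.3365, x_propylene = 0.2057, y_propylene = 0.6664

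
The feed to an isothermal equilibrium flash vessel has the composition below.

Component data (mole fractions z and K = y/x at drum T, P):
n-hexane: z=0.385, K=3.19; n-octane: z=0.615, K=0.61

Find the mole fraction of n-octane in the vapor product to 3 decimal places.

y_n-octane = 0.518

Let β = V/F and solve Σ zᵢ(Kᵢ−1)/(1+β(Kᵢ−1)) = 0.
g(0) = ΣzᵢKᵢ − 1 = 0.603 and g(1) = 1 − Σzᵢ/Kᵢ = -0.129, so a root lies in (0, 1).
Newton–Raphson from β = 0.5:
  β = 0.500: g = 0.1045, g' = -0.565 → β = 0.685
  β = 0.685: g = 0.0100, g' = -0.470 → β = 0.706
Converged at β = 0.706.
Compositions from xᵢ = zᵢ/(1+β(Kᵢ−1)), yᵢ = Kᵢxᵢ:
  n-hexane: x = 0.151, y = 0.482
  n-octane: x = 0.849, y = 0.518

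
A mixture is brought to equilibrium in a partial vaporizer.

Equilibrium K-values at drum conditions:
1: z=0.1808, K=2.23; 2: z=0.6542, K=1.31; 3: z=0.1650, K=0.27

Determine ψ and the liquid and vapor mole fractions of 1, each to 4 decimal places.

Iterate (Newton) starting at ψ = 0.54:
  ψ = 0.5400: g = 0.10852, g' = -0.3845 → ψ = 0.8223
  ψ = 0.8223: g = -0.02914, g' = -0.6578 → ψ = 0.7780
  ψ = 0.7780: g = -0.00172, g' = -0.5832 → ψ = 0.7750
Converged at ψ = 0.7750.
Compositions from xᵢ = zᵢ/(1+ψ(Kᵢ−1)), yᵢ = Kᵢxᵢ:
  1: x = 0.0926, y = 0.2064
  2: x = 0.5275, y = 0.6910
  3: x = 0.3800, y = 0.1026

ψ = 0.7750, x_1 = 0.0926, y_1 = 0.2064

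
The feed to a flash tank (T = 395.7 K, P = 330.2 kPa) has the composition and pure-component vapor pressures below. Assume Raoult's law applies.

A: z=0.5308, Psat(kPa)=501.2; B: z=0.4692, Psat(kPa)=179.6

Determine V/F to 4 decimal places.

V/F = 0.2578

Raoult's law: Kᵢ = Pᵢˢᵃᵗ/P = Pᵢˢᵃᵗ/330.2.
  K_A = 501.2/330.2 = 1.517868, K_B = 179.6/330.2 = 0.543913
Newton–Raphson from V/F = 0.5:
  V/F = 0.5000: g = -0.05887, g' = -0.2536 → V/F = 0.2679
  V/F = 0.2679: g = -0.00238, g' = -0.2364 → V/F = 0.2578
Converged at V/F = 0.2578.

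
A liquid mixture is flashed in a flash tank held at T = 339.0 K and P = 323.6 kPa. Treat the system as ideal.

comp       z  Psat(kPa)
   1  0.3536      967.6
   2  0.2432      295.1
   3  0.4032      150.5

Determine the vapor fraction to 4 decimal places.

Raoult's law: Kᵢ = Pᵢˢᵃᵗ/P = Pᵢˢᵃᵗ/323.6.
  K_1 = 967.6/323.6 = 2.990111, K_2 = 295.1/323.6 = 0.911928, K_3 = 150.5/323.6 = 0.465080
Rachford–Rice: g(ψ) = Σ zᵢ(Kᵢ−1)/(1+ψ(Kᵢ−1)) = 0.
Feasibility: ΣzᵢKᵢ = 1.4666, Σzᵢ/Kᵢ = 1.2519 — both > 1, two phases present.
Newton–Raphson from ψ = 0.5:
  ψ = 0.5000: g = 0.03589, g' = -0.5689 → ψ = 0.5631
  ψ = 0.5631: g = 0.00066, g' = -0.5498 → ψ = 0.5643
Converged at ψ = 0.5643.

ψ = 0.5643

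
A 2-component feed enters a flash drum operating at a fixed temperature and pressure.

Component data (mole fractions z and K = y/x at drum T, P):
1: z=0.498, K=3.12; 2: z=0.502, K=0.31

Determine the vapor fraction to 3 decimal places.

ψ = 0.485

Newton–Raphson from ψ = 0.5:
  ψ = 0.500: g = -0.0163, g' = -1.085 → ψ = 0.485
Converged at ψ = 0.485.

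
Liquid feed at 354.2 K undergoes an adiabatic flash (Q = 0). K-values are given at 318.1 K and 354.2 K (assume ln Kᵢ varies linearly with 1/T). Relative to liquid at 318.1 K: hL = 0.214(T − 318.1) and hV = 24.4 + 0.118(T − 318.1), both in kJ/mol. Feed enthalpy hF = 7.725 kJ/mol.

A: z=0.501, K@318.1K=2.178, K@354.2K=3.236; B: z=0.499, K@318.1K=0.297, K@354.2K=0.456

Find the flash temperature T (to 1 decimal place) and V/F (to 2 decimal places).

Adiabatic flash: solve Rachford–Rice at each trial T, then check hF = ψ·hV(T) + (1−ψ)·hL(T).
  T = 318.1 K: K = (2.178, 0.297), RR gives ψ = 0.289, H_out = 7.053 kJ/mol
  T = 354.2 K: K = (3.236, 0.456), RR gives ψ = 0.698, H_out = 22.333 kJ/mol
  T = 336.1 K: K = (2.682, 0.372), RR gives ψ = 0.501, H_out = 15.213 kJ/mol
  T = 327.1 K: K = (2.424, 0.333), RR gives ψ = 0.401, H_out = 11.367 kJ/mol
  T = 322.6 K: K = (2.299, 0.315), RR gives ψ = 0.347, H_out = 9.286 kJ/mol
  T = 320.4 K: K = (2.240, 0.306), RR gives ψ = 0.319, H_out = 8.216 kJ/mol
Linear interpolation between T = 318.1 (H_out = 7.053) and T = 320.4 (H_out = 8.216) on hF = 7.725 gives T ≈ 319.4 K, at which ψ = 0.31.

T = 319.4 K, V/F = 0.31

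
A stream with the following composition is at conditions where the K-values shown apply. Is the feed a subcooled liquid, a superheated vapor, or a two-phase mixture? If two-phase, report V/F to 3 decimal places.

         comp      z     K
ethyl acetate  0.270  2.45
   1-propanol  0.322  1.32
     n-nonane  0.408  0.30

ΣzᵢKᵢ = 1.209; Σzᵢ/Kᵢ = 1.714.
Both exceed 1, so a two-phase solution exists.
Newton iteration, ψ⁰ = 0.5:
  ψ = 0.500: g = -0.1236, g' = -0.688 → ψ = 0.320
  ψ = 0.320: g = -0.0074, g' = -0.624 → ψ = 0.309
Converged at ψ = 0.309.

two-phase, V/F = 0.309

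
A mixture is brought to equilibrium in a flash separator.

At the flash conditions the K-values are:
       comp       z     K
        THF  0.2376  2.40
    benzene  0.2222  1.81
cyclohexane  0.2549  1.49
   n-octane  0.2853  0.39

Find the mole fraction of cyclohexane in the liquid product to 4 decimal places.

x_cyclohexane = 0.1814

Material balance + equilibrium reduce to Σ zᵢ(Kᵢ−1)/(1+ψ(Kᵢ−1)) = 0.
Check two-phase: ΣzᵢKᵢ = 1.4635 > 1 and Σzᵢ/Kᵢ = 1.1244 > 1, so g(0) = 0.4635 > 0 and g(1) = -0.1244 < 0.
Iterate (Newton) starting at ψ = 0.4:
  ψ = 0.4000: g = 0.22340, g' = -0.5031 → ψ = 0.8441
  ψ = 0.8441: g = -0.01103, g' = -0.6310 → ψ = 0.8266
  ψ = 0.8266: g = -0.00014, g' = -0.6153 → ψ = 0.8264
Converged at ψ = 0.8264.
Compositions from xᵢ = zᵢ/(1+ψ(Kᵢ−1)), yᵢ = Kᵢxᵢ:
  THF: x = 0.1102, y = 0.2644
  benzene: x = 0.1331, y = 0.2409
  cyclohexane: x = 0.1814, y = 0.2703
  n-octane: x = 0.5753, y = 0.2244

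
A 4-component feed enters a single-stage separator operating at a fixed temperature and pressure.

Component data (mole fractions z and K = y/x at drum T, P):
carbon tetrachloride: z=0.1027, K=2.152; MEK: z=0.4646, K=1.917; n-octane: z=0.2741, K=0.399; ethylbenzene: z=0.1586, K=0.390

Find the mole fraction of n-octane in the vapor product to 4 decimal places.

Rachford–Rice: g(V/F) = Σ zᵢ(Kᵢ−1)/(1+V/F(Kᵢ−1)) = 0.
g(0) = ΣzᵢKᵢ − 1 = 0.2829 and g(1) = 1 − Σzᵢ/Kᵢ = -0.3837, so a root lies in (0, 1).
Newton iteration, V/F⁰ = 0.31:
  V/F = 0.3100: g = 0.09715, g' = -0.5502 → V/F = 0.4866
Converged at V/F = 0.4866.
Compositions from xᵢ = zᵢ/(1+V/F(Kᵢ−1)), yᵢ = Kᵢxᵢ:
  carbon tetrachloride: x = 0.0658, y = 0.1416
  MEK: x = 0.3213, y = 0.6158
  n-octane: x = 0.3874, y = 0.1546
  ethylbenzene: x = 0.2255, y = 0.0880

y_n-octane = 0.1546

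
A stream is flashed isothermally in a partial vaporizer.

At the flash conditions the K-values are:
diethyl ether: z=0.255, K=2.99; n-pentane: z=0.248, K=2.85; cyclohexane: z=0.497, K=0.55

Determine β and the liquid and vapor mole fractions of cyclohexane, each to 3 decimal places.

Rachford–Rice: g(β) = Σ zᵢ(Kᵢ−1)/(1+β(Kᵢ−1)) = 0.
Check two-phase: ΣzᵢKᵢ = 1.743 > 1 and Σzᵢ/Kᵢ = 1.076 > 1, so g(0) = 0.743 > 0 and g(1) = -0.076 < 0.
Iterate (Newton) starting at β = 0.5:
  β = 0.500: g = 0.2041, g' = -0.650 → β = 0.814
  β = 0.814: g = 0.0239, g' = -0.533 → β = 0.859
Converged at β = 0.859.
Compositions from xᵢ = zᵢ/(1+β(Kᵢ−1)), yᵢ = Kᵢxᵢ:
  diethyl ether: x = 0.094, y = 0.281
  n-pentane: x = 0.096, y = 0.273
  cyclohexane: x = 0.810, y = 0.446

β = 0.859, x_cyclohexane = 0.810, y_cyclohexane = 0.446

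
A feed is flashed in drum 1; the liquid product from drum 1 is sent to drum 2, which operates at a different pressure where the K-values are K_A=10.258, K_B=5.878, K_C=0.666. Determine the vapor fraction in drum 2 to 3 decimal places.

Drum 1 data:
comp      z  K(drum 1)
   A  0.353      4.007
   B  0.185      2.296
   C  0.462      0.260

Drum 1:
Let ψ₁ = V/F and solve Σ zᵢ(Kᵢ−1)/(1+ψ₁(Kᵢ−1)) = 0.
Check two-phase: ΣzᵢKᵢ = 1.959 > 1 and Σzᵢ/Kᵢ = 1.946 > 1, so g(0) = 0.959 > 0 and g(1) = -0.946 < 0.
Newton iteration, ψ₁⁰ = 0.5:
  ψ₁ = 0.500: g = 0.0268, g' = -1.261 → ψ₁ = 0.521
Converged at ψ₁ = 0.521.
Drum-1 compositions:
  A: x = 0.137, y = 0.551
  B: x = 0.110, y = 0.254
  C: x = 0.752, y = 0.196
Drum-2 feed = drum-1 liquid: z₂ = (0.1375, 0.1104, 0.7521).
Drum 2:
Iterate (Newton) starting at ψ₂ = 0.5:
  ψ₂ = 0.500: g = 0.0812, g' = -0.715 → ψ₂ = 0.614
  ψ₂ = 0.614: g = 0.0095, g' = -0.562 → ψ₂ = 0.630
  ψ₂ = 0.630: g = 0.0001, g' = -0.545 → ψ₂ = 0.631
Converged at ψ₂ = 0.631.
  A: x = 0.020, y = 0.206
  B: x = 0.027, y = 0.159
  C: x = 0.953, y = 0.635

V/F (drum 2) = 0.631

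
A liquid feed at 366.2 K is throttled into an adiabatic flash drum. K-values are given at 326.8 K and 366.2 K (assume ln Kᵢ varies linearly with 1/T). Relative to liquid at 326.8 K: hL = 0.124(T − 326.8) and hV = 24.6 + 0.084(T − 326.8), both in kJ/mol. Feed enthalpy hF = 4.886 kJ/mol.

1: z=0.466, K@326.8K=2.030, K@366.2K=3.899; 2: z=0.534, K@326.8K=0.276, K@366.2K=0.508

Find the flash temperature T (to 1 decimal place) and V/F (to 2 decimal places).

T = 329.6 K, V/F = 0.19

Adiabatic flash: solve Rachford–Rice at each trial T, then check hF = ψ·hV(T) + (1−ψ)·hL(T).
  T = 326.8 K: K = (2.030, 0.276), RR gives ψ = 0.125, H_out = 3.080 kJ/mol
  T = 366.2 K: K = (3.899, 0.508), RR gives ψ = 0.763, H_out = 22.452 kJ/mol
  T = 346.5 K: K = (2.866, 0.381), RR gives ψ = 0.467, H_out = 13.555 kJ/mol
  T = 336.6 K: K = (2.422, 0.326), RR gives ψ = 0.315, H_out = 8.851 kJ/mol
  T = 331.7 K: K = (2.220, 0.300), RR gives ψ = 0.228, H_out = 6.177 kJ/mol
  T = 329.2 K: K = (2.122, 0.288), RR gives ψ = 0.178, H_out = 4.663 kJ/mol
  T = 330.4 K: K = (2.169, 0.294), RR gives ψ = 0.203, H_out = 5.405 kJ/mol
Linear interpolation between T = 329.2 (H_out = 4.663) and T = 330.4 (H_out = 5.405) on hF = 4.886 gives T ≈ 329.6 K, at which ψ = 0.19.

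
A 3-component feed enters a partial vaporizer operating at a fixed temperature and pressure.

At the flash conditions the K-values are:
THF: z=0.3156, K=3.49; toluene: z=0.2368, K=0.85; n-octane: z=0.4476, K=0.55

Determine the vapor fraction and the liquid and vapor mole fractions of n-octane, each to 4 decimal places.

Rachford–Rice: g(ψ) = Σ zᵢ(Kᵢ−1)/(1+ψ(Kᵢ−1)) = 0.
Check two-phase: ΣzᵢKᵢ = 1.5489 > 1 and Σzᵢ/Kᵢ = 1.1828 > 1, so g(0) = 0.5489 > 0 and g(1) = -0.1828 < 0.
Newton–Raphson from ψ = 0.5:
  ψ = 0.5000: g = 0.05175, g' = -0.5454 → ψ = 0.5949
  ψ = 0.5949: g = 0.00266, g' = -0.4933 → ψ = 0.6003
Converged at ψ = 0.6003.
Compositions from xᵢ = zᵢ/(1+ψ(Kᵢ−1)), yᵢ = Kᵢxᵢ:
  THF: x = 0.1265, y = 0.4415
  toluene: x = 0.2602, y = 0.2212
  n-octane: x = 0.6133, y = 0.3373

ψ = 0.6003, x_n-octane = 0.6133, y_n-octane = 0.3373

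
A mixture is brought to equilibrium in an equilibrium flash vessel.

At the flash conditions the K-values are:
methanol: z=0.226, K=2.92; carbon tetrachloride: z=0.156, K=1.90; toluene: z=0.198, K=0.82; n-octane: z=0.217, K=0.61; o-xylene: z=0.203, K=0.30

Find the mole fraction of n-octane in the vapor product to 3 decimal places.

Rachford–Rice: g(ψ) = Σ zᵢ(Kᵢ−1)/(1+ψ(Kᵢ−1)) = 0.
g(0) = ΣzᵢKᵢ − 1 = 0.312 and g(1) = 1 − Σzᵢ/Kᵢ = -0.433, so a root lies in (0, 1).
Newton–Raphson from ψ = 0.5:
  ψ = 0.500: g = -0.0447, g' = -0.571 → ψ = 0.422
Converged at ψ = 0.422.
Compositions from xᵢ = zᵢ/(1+ψ(Kᵢ−1)), yᵢ = Kᵢxᵢ:
  methanol: x = 0.125, y = 0.365
  carbon tetrachloride: x = 0.113, y = 0.215
  toluene: x = 0.214, y = 0.176
  n-octane: x = 0.260, y = 0.158
  o-xylene: x = 0.288, y = 0.086

y_n-octane = 0.158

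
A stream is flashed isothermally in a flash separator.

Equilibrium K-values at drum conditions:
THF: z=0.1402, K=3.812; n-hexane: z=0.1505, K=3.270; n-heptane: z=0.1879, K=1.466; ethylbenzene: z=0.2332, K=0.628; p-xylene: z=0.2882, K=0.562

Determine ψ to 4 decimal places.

Newton–Raphson from ψ = 0.36:
  ψ = 0.3600: g = 0.20887, g' = -0.6595 → ψ = 0.6767
  ψ = 0.6767: g = 0.04174, g' = -0.4450 → ψ = 0.7705
  ψ = 0.7705: g = 0.00106, g' = -0.4246 → ψ = 0.7730
Converged at ψ = 0.7730.

ψ = 0.7730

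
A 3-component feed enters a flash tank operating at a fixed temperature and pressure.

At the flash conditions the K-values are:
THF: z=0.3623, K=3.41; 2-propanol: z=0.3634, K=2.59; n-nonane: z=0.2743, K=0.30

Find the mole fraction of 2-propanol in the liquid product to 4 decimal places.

x_2-propanol = 0.1499

Iterate (Newton) starting at ψ = 0.5:
  ψ = 0.5000: g = 0.42248, g' = -1.0361 → ψ = 0.9078
  ψ = 0.9078: g = -0.01631, g' = -1.3723 → ψ = 0.8959
  ψ = 0.8959: g = -0.00023, g' = -1.3339 → ψ = 0.8957
Converged at ψ = 0.8957.
Compositions from xᵢ = zᵢ/(1+ψ(Kᵢ−1)), yᵢ = Kᵢxᵢ:
  THF: x = 0.1147, y = 0.3911
  2-propanol: x = 0.1499, y = 0.3883
  n-nonane: x = 0.7354, y = 0.2206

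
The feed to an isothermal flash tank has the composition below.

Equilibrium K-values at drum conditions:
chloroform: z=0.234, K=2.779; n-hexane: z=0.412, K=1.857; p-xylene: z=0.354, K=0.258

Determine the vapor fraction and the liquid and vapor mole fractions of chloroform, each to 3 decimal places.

Rachford–Rice: g(ψ) = Σ zᵢ(Kᵢ−1)/(1+ψ(Kᵢ−1)) = 0.
g(0) = ΣzᵢKᵢ − 1 = 0.507 and g(1) = 1 − Σzᵢ/Kᵢ = -0.678, so a root lies in (0, 1).
Newton iteration, ψ⁰ = 0.5:
  ψ = 0.500: g = 0.0499, g' = -0.848 → ψ = 0.559
  ψ = 0.559: g = -0.0012, g' = -0.893 → ψ = 0.557
Converged at ψ = 0.557.
Compositions from xᵢ = zᵢ/(1+ψ(Kᵢ−1)), yᵢ = Kᵢxᵢ:
  chloroform: x = 0.117, y = 0.327
  n-hexane: x = 0.279, y = 0.518
  p-xylene: x = 0.604, y = 0.156

ψ = 0.557, x_chloroform = 0.117, y_chloroform = 0.327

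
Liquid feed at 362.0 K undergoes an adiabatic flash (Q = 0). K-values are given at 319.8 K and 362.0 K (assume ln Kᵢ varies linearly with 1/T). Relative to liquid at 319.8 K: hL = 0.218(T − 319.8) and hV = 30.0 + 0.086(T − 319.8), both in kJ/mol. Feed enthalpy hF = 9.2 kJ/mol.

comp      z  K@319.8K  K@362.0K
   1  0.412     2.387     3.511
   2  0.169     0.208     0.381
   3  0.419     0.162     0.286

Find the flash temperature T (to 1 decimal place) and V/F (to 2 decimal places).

T = 336.0 K, V/F = 0.20

Adiabatic flash: solve Rachford–Rice at each trial T, then check hF = ψ·hV(T) + (1−ψ)·hL(T).
  T = 319.8 K: K = (2.387, 0.208, 0.162), RR gives ψ = 0.076, H_out = 2.267 kJ/mol
  T = 362.0 K: K = (3.511, 0.381, 0.286), RR gives ψ = 0.365, H_out = 18.117 kJ/mol
  T = 340.9 K: K = (2.930, 0.287, 0.219), RR gives ψ = 0.236, H_out = 11.027 kJ/mol
  T = 330.4 K: K = (2.654, 0.246, 0.189), RR gives ψ = 0.163, H_out = 6.977 kJ/mol
  T = 335.6 K: K = (2.790, 0.266, 0.204), RR gives ψ = 0.201, H_out = 9.043 kJ/mol
  T = 338.2 K: K = (2.858, 0.276, 0.211), RR gives ψ = 0.218, H_out = 10.030 kJ/mol
  T = 336.9 K: K = (2.824, 0.271, 0.207), RR gives ψ = 0.210, H_out = 9.540 kJ/mol
Linear interpolation between T = 335.6 (H_out = 9.043) and T = 336.9 (H_out = 9.540) on hF = 9.2 gives T ≈ 336.0 K, at which ψ = 0.20.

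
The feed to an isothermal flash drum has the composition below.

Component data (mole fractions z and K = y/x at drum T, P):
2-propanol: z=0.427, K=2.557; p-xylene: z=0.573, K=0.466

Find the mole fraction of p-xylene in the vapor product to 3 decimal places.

y_p-xylene = 0.347

Let ψ = V/F and solve Σ zᵢ(Kᵢ−1)/(1+ψ(Kᵢ−1)) = 0.
g(0) = ΣzᵢKᵢ − 1 = 0.359 and g(1) = 1 − Σzᵢ/Kᵢ = -0.397, so a root lies in (0, 1).
Iterate (Newton) starting at ψ = 0.57:
  ψ = 0.570: g = -0.0876, g' = -0.628 → ψ = 0.431
  ψ = 0.431: g = 0.0007, g' = -0.647 → ψ = 0.432
Converged at ψ = 0.432.
Compositions from xᵢ = zᵢ/(1+ψ(Kᵢ−1)), yᵢ = Kᵢxᵢ:
  2-propanol: x = 0.255, y = 0.653
  p-xylene: x = 0.745, y = 0.347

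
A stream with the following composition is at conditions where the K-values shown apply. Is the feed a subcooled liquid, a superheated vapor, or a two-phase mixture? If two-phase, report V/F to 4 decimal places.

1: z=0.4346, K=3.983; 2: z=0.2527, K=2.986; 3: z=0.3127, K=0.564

superheated vapor

ΣzᵢKᵢ = 2.6619; Σzᵢ/Kᵢ = 0.7482.
Since Σzᵢ/Kᵢ < 1 the mixture is above its dew point — single vapor phase.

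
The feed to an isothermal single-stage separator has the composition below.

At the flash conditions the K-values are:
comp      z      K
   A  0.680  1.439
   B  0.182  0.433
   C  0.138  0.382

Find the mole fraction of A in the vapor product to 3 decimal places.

Rachford–Rice: g(β) = Σ zᵢ(Kᵢ−1)/(1+β(Kᵢ−1)) = 0.
Check two-phase: ΣzᵢKᵢ = 1.110 > 1 and Σzᵢ/Kᵢ = 1.254 > 1, so g(0) = 0.110 > 0 and g(1) = -0.254 < 0.
Iterate (Newton) starting at β = 0.5:
  β = 0.500: g = -0.0227, g' = -0.312 → β = 0.427
  β = 0.427: g = -0.0008, g' = -0.292 → β = 0.425
Converged at β = 0.425.
Compositions from xᵢ = zᵢ/(1+β(Kᵢ−1)), yᵢ = Kᵢxᵢ:
  A: x = 0.573, y = 0.825
  B: x = 0.240, y = 0.104
  C: x = 0.187, y = 0.071

y_A = 0.825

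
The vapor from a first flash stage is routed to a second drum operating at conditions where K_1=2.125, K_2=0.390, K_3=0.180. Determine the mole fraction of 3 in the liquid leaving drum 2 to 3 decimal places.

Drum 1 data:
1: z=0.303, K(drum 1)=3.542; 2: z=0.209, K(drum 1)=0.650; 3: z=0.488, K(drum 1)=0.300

x_3 (drum 2) = 0.363

Drum 1:
Material balance + equilibrium reduce to Σ zᵢ(Kᵢ−1)/(1+ψ₁(Kᵢ−1)) = 0.
Feasibility: ΣzᵢKᵢ = 1.355, Σzᵢ/Kᵢ = 2.034 — both > 1, two phases present.
Newton–Raphson from ψ₁ = 0.58:
  ψ₁ = 0.580: g = -0.3556, g' = -1.038 → ψ₁ = 0.237
  ψ₁ = 0.237: g = -0.0091, g' = -1.136 → ψ₁ = 0.229
Converged at ψ₁ = 0.229.
Drum-1 compositions:
  1: x = 0.191, y = 0.678
  2: x = 0.227, y = 0.148
  3: x = 0.581, y = 0.174
Drum-2 feed = drum-1 vapor: z₂ = (0.6779, 0.1477, 0.1744).
Drum 2:
Rachford–Rice: g(ψ₂) = Σ zᵢ(Kᵢ−1)/(1+ψ₂(Kᵢ−1)) = 0.
g(0) = ΣzᵢKᵢ − 1 = 0.529 and g(1) = 1 − Σzᵢ/Kᵢ = -0.667, so a root lies in (0, 1).
Newton–Raphson from ψ₂ = 0.5:
  ψ₂ = 0.500: g = 0.1160, g' = -0.802 → ψ₂ = 0.645
  ψ₂ = 0.645: g = -0.0099, g' = -0.965 → ψ₂ = 0.634
Converged at ψ₂ = 0.634.
  1: x = 0.396, y = 0.841
  2: x = 0.241, y = 0.094
  3: x = 0.363, y = 0.065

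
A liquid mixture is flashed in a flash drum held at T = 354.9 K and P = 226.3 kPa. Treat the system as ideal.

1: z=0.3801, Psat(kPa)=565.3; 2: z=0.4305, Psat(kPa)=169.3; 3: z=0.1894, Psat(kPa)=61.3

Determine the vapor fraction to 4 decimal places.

Raoult's law: Kᵢ = Pᵢˢᵃᵗ/P = Pᵢˢᵃᵗ/226.3.
  K_1 = 565.3/226.3 = 2.498011, K_2 = 169.3/226.3 = 0.748122, K_3 = 61.3/226.3 = 0.270879
Let ψ = V/F and solve Σ zᵢ(Kᵢ−1)/(1+ψ(Kᵢ−1)) = 0.
Feasibility: ΣzᵢKᵢ = 1.3229, Σzᵢ/Kᵢ = 1.4268 — both > 1, two phases present.
Iterate (Newton) starting at ψ = 0.67:
  ψ = 0.6700: g = -0.11626, g' = -0.6369 → ψ = 0.4874
  ψ = 0.4874: g = -0.00876, g' = -0.5628 → ψ = 0.4719
Converged at ψ = 0.4719.

ψ = 0.4719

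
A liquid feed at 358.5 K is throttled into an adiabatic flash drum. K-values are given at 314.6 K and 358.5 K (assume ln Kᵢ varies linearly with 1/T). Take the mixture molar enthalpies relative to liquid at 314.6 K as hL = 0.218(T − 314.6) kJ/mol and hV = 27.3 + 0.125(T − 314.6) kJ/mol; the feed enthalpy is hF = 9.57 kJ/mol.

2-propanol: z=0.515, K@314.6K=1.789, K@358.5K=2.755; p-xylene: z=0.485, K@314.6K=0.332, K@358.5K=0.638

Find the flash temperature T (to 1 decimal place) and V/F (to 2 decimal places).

Adiabatic flash: solve Rachford–Rice at each trial T, then check hF = ψ·hV(T) + (1−ψ)·hL(T).
  T = 314.6 K: K = (1.789, 0.332), RR gives ψ = 0.156, H_out = 4.266 kJ/mol
  T = 358.5 K: K = (2.755, 0.638), RR gives ψ = 1.000, H_out = 32.787 kJ/mol
  T = 336.6 K: K = (2.253, 0.470), RR gives ψ = 0.585, H_out = 19.580 kJ/mol
  T = 325.6 K: K = (2.015, 0.398), RR gives ψ = 0.377, H_out = 12.309 kJ/mol
  T = 320.1 K: K = (1.901, 0.364), RR gives ψ = 0.271, H_out = 8.462 kJ/mol
  T = 322.9 K: K = (1.959, 0.381), RR gives ψ = 0.326, H_out = 10.453 kJ/mol
  T = 321.5 K: K = (1.930, 0.372), RR gives ψ = 0.299, H_out = 9.467 kJ/mol
Linear interpolation between T = 321.5 (H_out = 9.467) and T = 322.9 (H_out = 10.453) on hF = 9.57 gives T ≈ 321.6 K, at which ψ = 0.30.

T = 321.6 K, V/F = 0.30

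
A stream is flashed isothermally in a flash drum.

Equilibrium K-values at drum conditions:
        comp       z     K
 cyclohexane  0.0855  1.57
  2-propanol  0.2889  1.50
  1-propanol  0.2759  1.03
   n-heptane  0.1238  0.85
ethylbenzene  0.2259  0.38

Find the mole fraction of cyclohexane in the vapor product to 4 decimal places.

Let ψ = V/F and solve Σ zᵢ(Kᵢ−1)/(1+ψ(Kᵢ−1)) = 0.
g(0) = ΣzᵢKᵢ − 1 = 0.0428 and g(1) = 1 − Σzᵢ/Kᵢ = -0.2550, so a root lies in (0, 1).
Iterate (Newton) starting at ψ = 0.61:
  ψ = 0.6100: g = -0.09071, g' = -0.2859 → ψ = 0.2927
  ψ = 0.2927: g = -0.01456, g' = -0.2083 → ψ = 0.2228
  ψ = 0.2228: g = -0.00029, g' = -0.2005 → ψ = 0.2214
Converged at ψ = 0.2214.
Compositions from xᵢ = zᵢ/(1+ψ(Kᵢ−1)), yᵢ = Kᵢxᵢ:
  cyclohexane: x = 0.0759, y = 0.1192
  2-propanol: x = 0.2601, y = 0.3902
  1-propanol: x = 0.2741, y = 0.2823
  n-heptane: x = 0.1281, y = 0.1088
  ethylbenzene: x = 0.2618, y = 0.0995

y_cyclohexane = 0.1192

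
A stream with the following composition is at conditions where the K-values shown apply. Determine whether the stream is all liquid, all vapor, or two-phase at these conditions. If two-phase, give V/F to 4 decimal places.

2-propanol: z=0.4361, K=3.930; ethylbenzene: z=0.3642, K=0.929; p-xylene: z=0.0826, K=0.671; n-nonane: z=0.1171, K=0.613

all vapor

ΣzᵢKᵢ = 2.1794; Σzᵢ/Kᵢ = 0.8171.
Since Σzᵢ/Kᵢ < 1 the mixture is above its dew point — single vapor phase.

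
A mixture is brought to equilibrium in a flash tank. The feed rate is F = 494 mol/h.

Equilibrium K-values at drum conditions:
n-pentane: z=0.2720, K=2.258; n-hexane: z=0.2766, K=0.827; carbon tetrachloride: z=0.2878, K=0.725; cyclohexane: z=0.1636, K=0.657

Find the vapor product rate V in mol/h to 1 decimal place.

V = 243.1 mol/h

Iterate (Newton) starting at ψ = 0.32:
  ψ = 0.3200: g = 0.04349, g' = -0.2786 → ψ = 0.4761
  ψ = 0.4761: g = 0.00371, g' = -0.2345 → ψ = 0.4920
  ψ = 0.4920: g = 0.00003, g' = -0.2311 → ψ = 0.4921
Converged at ψ = 0.4921.
Then V = ψ·F = 0.4921·494 = 243.1 mol/h and L = F − V = 250.9 mol/h.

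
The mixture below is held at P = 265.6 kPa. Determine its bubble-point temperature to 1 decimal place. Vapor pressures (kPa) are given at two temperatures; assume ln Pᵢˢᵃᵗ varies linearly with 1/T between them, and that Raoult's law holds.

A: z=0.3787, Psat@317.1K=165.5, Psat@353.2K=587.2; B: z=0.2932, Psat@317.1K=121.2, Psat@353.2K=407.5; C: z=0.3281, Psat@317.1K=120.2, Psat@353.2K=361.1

T = 335.8 K

Bubble-point temperature: ΣzᵢPᵢˢᵃᵗ(T) = P. Interpolate ln Pᵢˢᵃᵗ = aᵢ + bᵢ/T.
  T = 317.1 K: ΣzᵢPᵢˢᵃᵗ = 137.65 kPa
  T = 353.2 K: ΣzᵢPᵢˢᵃᵗ = 460.33 kPa
  T = 335.1 K: ΣzᵢPᵢˢᵃᵗ = 259.45 kPa
  T = 344.1 K: ΣzᵢPᵢˢᵃᵗ = 347.61 kPa
  T = 339.6 K: ΣzᵢPᵢˢᵃᵗ = 300.88 kPa
  T = 337.4 K: ΣzᵢPᵢˢᵃᵗ = 280.00 kPa
Interpolating between 335.1 K and 337.4 K gives T ≈ 335.8 K.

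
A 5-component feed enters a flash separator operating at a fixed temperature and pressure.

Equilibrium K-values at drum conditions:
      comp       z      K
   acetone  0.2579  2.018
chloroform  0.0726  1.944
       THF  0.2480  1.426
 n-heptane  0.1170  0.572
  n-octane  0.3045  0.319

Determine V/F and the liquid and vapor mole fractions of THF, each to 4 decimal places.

Material balance + equilibrium reduce to Σ zᵢ(Kᵢ−1)/(1+V/F(Kᵢ−1)) = 0.
g(0) = ΣzᵢKᵢ − 1 = 0.1793 and g(1) = 1 − Σzᵢ/Kᵢ = -0.4981, so a root lies in (0, 1).
Iterate (Newton) starting at V/F = 0.5:
  V/F = 0.5000: g = -0.07050, g' = -0.5372 → V/F = 0.3688
  V/F = 0.3688: g = -0.00334, g' = -0.4925 → V/F = 0.3620
Converged at V/F = 0.3620.
Compositions from xᵢ = zᵢ/(1+V/F(Kᵢ−1)), yᵢ = Kᵢxᵢ:
  acetone: x = 0.1885, y = 0.3803
  chloroform: x = 0.0541, y = 0.1052
  THF: x = 0.2149, y = 0.3064
  n-heptane: x = 0.1384, y = 0.0792
  n-octane: x = 0.4041, y = 0.1289

V/F = 0.3620, x_THF = 0.2149, y_THF = 0.3064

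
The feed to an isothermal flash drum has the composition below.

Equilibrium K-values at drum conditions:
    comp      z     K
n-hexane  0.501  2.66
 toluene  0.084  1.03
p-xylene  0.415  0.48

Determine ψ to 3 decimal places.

Material balance + equilibrium reduce to Σ zᵢ(Kᵢ−1)/(1+ψ(Kᵢ−1)) = 0.
Feasibility: ΣzᵢKᵢ = 1.618, Σzᵢ/Kᵢ = 1.134 — both > 1, two phases present.
Iterate (Newton) starting at ψ = 0.5:
  ψ = 0.500: g = 0.1653, g' = -0.617 → ψ = 0.768
  ψ = 0.768: g = 0.0089, g' = -0.578 → ψ = 0.783
Converged at ψ = 0.783.

ψ = 0.783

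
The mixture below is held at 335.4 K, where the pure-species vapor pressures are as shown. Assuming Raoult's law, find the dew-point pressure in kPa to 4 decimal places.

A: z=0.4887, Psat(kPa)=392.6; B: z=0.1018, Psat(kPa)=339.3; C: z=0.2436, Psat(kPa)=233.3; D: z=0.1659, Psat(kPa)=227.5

Pdew = 301.3693 kPa

At the dew point ψ → 1, so Σzᵢ/Kᵢ = 1 with Kᵢ = Pᵢˢᵃᵗ/P ⇒ 1/P = Σzᵢ/Pᵢˢᵃᵗ.
1/P = 0.4887/392.6 + 0.1018/339.3 + 0.2436/233.3 + 0.1659/227.5 = 0.0033182 ⇒ P = 301.3693 kPa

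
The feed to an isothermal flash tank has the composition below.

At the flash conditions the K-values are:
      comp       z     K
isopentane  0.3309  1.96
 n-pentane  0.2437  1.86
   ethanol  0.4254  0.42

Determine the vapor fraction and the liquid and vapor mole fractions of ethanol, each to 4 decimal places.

ψ = 0.5266, x_ethanol = 0.6125, y_ethanol = 0.2572

Let ψ = V/F and solve Σ zᵢ(Kᵢ−1)/(1+ψ(Kᵢ−1)) = 0.
Feasibility: ΣzᵢKᵢ = 1.2805, Σzᵢ/Kᵢ = 1.3127 — both > 1, two phases present.
Newton iteration, ψ⁰ = 0.5:
  ψ = 0.5000: g = 0.01369, g' = -0.5112 → ψ = 0.5268
  ψ = 0.5268: g = -0.00007, g' = -0.5166 → ψ = 0.5266
Converged at ψ = 0.5266.
Compositions from xᵢ = zᵢ/(1+ψ(Kᵢ−1)), yᵢ = Kᵢxᵢ:
  isopentane: x = 0.2198, y = 0.4308
  n-pentane: x = 0.1677, y = 0.3120
  ethanol: x = 0.6125, y = 0.2572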